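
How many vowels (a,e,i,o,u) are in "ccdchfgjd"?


Input: ccdchfgjd
Checking each character:
  'c' at position 0: consonant
  'c' at position 1: consonant
  'd' at position 2: consonant
  'c' at position 3: consonant
  'h' at position 4: consonant
  'f' at position 5: consonant
  'g' at position 6: consonant
  'j' at position 7: consonant
  'd' at position 8: consonant
Total vowels: 0

0


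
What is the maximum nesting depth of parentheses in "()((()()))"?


Input: "()((()()))"
Tracking depth:
  Position 0 '(': depth becomes 1
  Position 1 ')': depth becomes 0
  Position 2 '(': depth becomes 1
  Position 3 '(': depth becomes 2
  Position 4 '(': depth becomes 3
  Position 5 ')': depth becomes 2
  Position 6 '(': depth becomes 3
  Position 7 ')': depth becomes 2
  Position 8 ')': depth becomes 1
  Position 9 ')': depth becomes 0
Maximum depth reached: 3

3


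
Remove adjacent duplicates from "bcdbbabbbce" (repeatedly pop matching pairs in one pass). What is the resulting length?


Input: bcdbbabbbce
Stack-based adjacent duplicate removal:
  Read 'b': push. Stack: b
  Read 'c': push. Stack: bc
  Read 'd': push. Stack: bcd
  Read 'b': push. Stack: bcdb
  Read 'b': matches stack top 'b' => pop. Stack: bcd
  Read 'a': push. Stack: bcda
  Read 'b': push. Stack: bcdab
  Read 'b': matches stack top 'b' => pop. Stack: bcda
  Read 'b': push. Stack: bcdab
  Read 'c': push. Stack: bcdabc
  Read 'e': push. Stack: bcdabce
Final stack: "bcdabce" (length 7)

7


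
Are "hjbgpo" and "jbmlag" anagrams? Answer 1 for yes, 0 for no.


Strings: "hjbgpo", "jbmlag"
Sorted first:  bghjop
Sorted second: abgjlm
Differ at position 0: 'b' vs 'a' => not anagrams

0


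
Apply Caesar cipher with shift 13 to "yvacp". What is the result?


Caesar cipher: shift "yvacp" by 13
  'y' (pos 24) + 13 = pos 11 = 'l'
  'v' (pos 21) + 13 = pos 8 = 'i'
  'a' (pos 0) + 13 = pos 13 = 'n'
  'c' (pos 2) + 13 = pos 15 = 'p'
  'p' (pos 15) + 13 = pos 2 = 'c'
Result: linpc

linpc


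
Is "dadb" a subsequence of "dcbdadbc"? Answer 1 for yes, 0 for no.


Check if "dadb" is a subsequence of "dcbdadbc"
Greedy scan:
  Position 0 ('d'): matches sub[0] = 'd'
  Position 1 ('c'): no match needed
  Position 2 ('b'): no match needed
  Position 3 ('d'): no match needed
  Position 4 ('a'): matches sub[1] = 'a'
  Position 5 ('d'): matches sub[2] = 'd'
  Position 6 ('b'): matches sub[3] = 'b'
  Position 7 ('c'): no match needed
All 4 characters matched => is a subsequence

1


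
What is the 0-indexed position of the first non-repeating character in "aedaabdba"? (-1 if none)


Input: aedaabdba
Character frequencies:
  'a': 4
  'b': 2
  'd': 2
  'e': 1
Scanning left to right for freq == 1:
  Position 0 ('a'): freq=4, skip
  Position 1 ('e'): unique! => answer = 1

1


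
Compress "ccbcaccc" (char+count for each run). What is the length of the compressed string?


Input: ccbcaccc
Runs:
  'c' x 2 => "c2"
  'b' x 1 => "b1"
  'c' x 1 => "c1"
  'a' x 1 => "a1"
  'c' x 3 => "c3"
Compressed: "c2b1c1a1c3"
Compressed length: 10

10


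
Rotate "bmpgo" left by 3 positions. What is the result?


Input: "bmpgo", rotate left by 3
First 3 characters: "bmp"
Remaining characters: "go"
Concatenate remaining + first: "go" + "bmp" = "gobmp"

gobmp


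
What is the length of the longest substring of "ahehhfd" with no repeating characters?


Input: "ahehhfd"
Sliding window (track last position of each char):
  Position 0 ('a'): window [0,0] length 1 -- new best
  Position 1 ('h'): window [0,1] length 2 -- new best
  Position 2 ('e'): window [0,2] length 3 -- new best
  Position 3 ('h'): repeat (last at 1), move window start to 2
  Position 3 ('h'): window [2,3] length 2
  Position 4 ('h'): repeat (last at 3), move window start to 4
  Position 4 ('h'): window [4,4] length 1
  Position 5 ('f'): window [4,5] length 2
  Position 6 ('d'): window [4,6] length 3
Longest substring with no repeats: "ahe" with length 3

3


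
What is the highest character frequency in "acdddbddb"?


Input: acdddbddb
Character counts:
  'a': 1
  'b': 2
  'c': 1
  'd': 5
Maximum frequency: 5

5


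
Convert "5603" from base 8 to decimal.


Input: "5603" in base 8
Positional expansion:
  Digit '5' (value 5) x 8^3 = 2560
  Digit '6' (value 6) x 8^2 = 384
  Digit '0' (value 0) x 8^1 = 0
  Digit '3' (value 3) x 8^0 = 3
Sum = 2947

2947


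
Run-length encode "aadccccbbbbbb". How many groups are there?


Input: aadccccbbbbbb
Scanning for consecutive runs:
  Group 1: 'a' x 2 (positions 0-1)
  Group 2: 'd' x 1 (positions 2-2)
  Group 3: 'c' x 4 (positions 3-6)
  Group 4: 'b' x 6 (positions 7-12)
Total groups: 4

4


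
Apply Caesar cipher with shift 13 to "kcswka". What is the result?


Caesar cipher: shift "kcswka" by 13
  'k' (pos 10) + 13 = pos 23 = 'x'
  'c' (pos 2) + 13 = pos 15 = 'p'
  's' (pos 18) + 13 = pos 5 = 'f'
  'w' (pos 22) + 13 = pos 9 = 'j'
  'k' (pos 10) + 13 = pos 23 = 'x'
  'a' (pos 0) + 13 = pos 13 = 'n'
Result: xpfjxn

xpfjxn


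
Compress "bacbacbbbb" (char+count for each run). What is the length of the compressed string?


Input: bacbacbbbb
Runs:
  'b' x 1 => "b1"
  'a' x 1 => "a1"
  'c' x 1 => "c1"
  'b' x 1 => "b1"
  'a' x 1 => "a1"
  'c' x 1 => "c1"
  'b' x 4 => "b4"
Compressed: "b1a1c1b1a1c1b4"
Compressed length: 14

14


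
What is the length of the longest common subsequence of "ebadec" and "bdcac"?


LCS of "ebadec" and "bdcac"
DP table:
           b    d    c    a    c
      0    0    0    0    0    0
  e   0    0    0    0    0    0
  b   0    1    1    1    1    1
  a   0    1    1    1    2    2
  d   0    1    2    2    2    2
  e   0    1    2    2    2    2
  c   0    1    2    3    3    3
LCS length = dp[6][5] = 3

3


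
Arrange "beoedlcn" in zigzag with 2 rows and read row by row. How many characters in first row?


Zigzag "beoedlcn" into 2 rows:
Placing characters:
  'b' => row 0
  'e' => row 1
  'o' => row 0
  'e' => row 1
  'd' => row 0
  'l' => row 1
  'c' => row 0
  'n' => row 1
Rows:
  Row 0: "bodc"
  Row 1: "eeln"
First row length: 4

4


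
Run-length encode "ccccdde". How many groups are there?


Input: ccccdde
Scanning for consecutive runs:
  Group 1: 'c' x 4 (positions 0-3)
  Group 2: 'd' x 2 (positions 4-5)
  Group 3: 'e' x 1 (positions 6-6)
Total groups: 3

3


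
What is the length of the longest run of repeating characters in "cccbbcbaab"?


Input: "cccbbcbaab"
Scanning for longest run:
  Position 1 ('c'): continues run of 'c', length=2
  Position 2 ('c'): continues run of 'c', length=3
  Position 3 ('b'): new char, reset run to 1
  Position 4 ('b'): continues run of 'b', length=2
  Position 5 ('c'): new char, reset run to 1
  Position 6 ('b'): new char, reset run to 1
  Position 7 ('a'): new char, reset run to 1
  Position 8 ('a'): continues run of 'a', length=2
  Position 9 ('b'): new char, reset run to 1
Longest run: 'c' with length 3

3


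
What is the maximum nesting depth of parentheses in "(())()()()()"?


Input: "(())()()()()"
Tracking depth:
  Position 0 '(': depth becomes 1
  Position 1 '(': depth becomes 2
  Position 2 ')': depth becomes 1
  Position 3 ')': depth becomes 0
  Position 4 '(': depth becomes 1
  Position 5 ')': depth becomes 0
  Position 6 '(': depth becomes 1
  Position 7 ')': depth becomes 0
  Position 8 '(': depth becomes 1
  Position 9 ')': depth becomes 0
  Position 10 '(': depth becomes 1
  Position 11 ')': depth becomes 0
Maximum depth reached: 2

2


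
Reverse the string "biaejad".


Input: biaejad
Reading characters right to left:
  Position 6: 'd'
  Position 5: 'a'
  Position 4: 'j'
  Position 3: 'e'
  Position 2: 'a'
  Position 1: 'i'
  Position 0: 'b'
Reversed: dajeaib

dajeaib


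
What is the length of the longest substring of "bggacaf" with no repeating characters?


Input: "bggacaf"
Sliding window (track last position of each char):
  Position 0 ('b'): window [0,0] length 1 -- new best
  Position 1 ('g'): window [0,1] length 2 -- new best
  Position 2 ('g'): repeat (last at 1), move window start to 2
  Position 2 ('g'): window [2,2] length 1
  Position 3 ('a'): window [2,3] length 2
  Position 4 ('c'): window [2,4] length 3 -- new best
  Position 5 ('a'): repeat (last at 3), move window start to 4
  Position 5 ('a'): window [4,5] length 2
  Position 6 ('f'): window [4,6] length 3
Longest substring with no repeats: "gac" with length 3

3


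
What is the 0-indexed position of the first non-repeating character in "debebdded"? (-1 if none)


Input: debebdded
Character frequencies:
  'b': 2
  'd': 4
  'e': 3
Scanning left to right for freq == 1:
  Position 0 ('d'): freq=4, skip
  Position 1 ('e'): freq=3, skip
  Position 2 ('b'): freq=2, skip
  Position 3 ('e'): freq=3, skip
  Position 4 ('b'): freq=2, skip
  Position 5 ('d'): freq=4, skip
  Position 6 ('d'): freq=4, skip
  Position 7 ('e'): freq=3, skip
  Position 8 ('d'): freq=4, skip
  No unique character found => answer = -1

-1


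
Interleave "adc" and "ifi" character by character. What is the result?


Interleaving "adc" and "ifi":
  Position 0: 'a' from first, 'i' from second => "ai"
  Position 1: 'd' from first, 'f' from second => "df"
  Position 2: 'c' from first, 'i' from second => "ci"
Result: aidfci

aidfci


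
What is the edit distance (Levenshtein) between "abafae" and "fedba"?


Computing edit distance: "abafae" -> "fedba"
DP table:
           f    e    d    b    a
      0    1    2    3    4    5
  a   1    1    2    3    4    4
  b   2    2    2    3    3    4
  a   3    3    3    3    4    3
  f   4    3    4    4    4    4
  a   5    4    4    5    5    4
  e   6    5    4    5    6    5
Edit distance = dp[6][5] = 5

5


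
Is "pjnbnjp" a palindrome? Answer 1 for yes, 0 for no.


Input: pjnbnjp
Reversed: pjnbnjp
  Compare pos 0 ('p') with pos 6 ('p'): match
  Compare pos 1 ('j') with pos 5 ('j'): match
  Compare pos 2 ('n') with pos 4 ('n'): match
Result: palindrome

1


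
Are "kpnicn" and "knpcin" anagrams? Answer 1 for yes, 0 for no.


Strings: "kpnicn", "knpcin"
Sorted first:  ciknnp
Sorted second: ciknnp
Sorted forms match => anagrams

1


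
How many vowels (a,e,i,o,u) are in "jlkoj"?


Input: jlkoj
Checking each character:
  'j' at position 0: consonant
  'l' at position 1: consonant
  'k' at position 2: consonant
  'o' at position 3: vowel (running total: 1)
  'j' at position 4: consonant
Total vowels: 1

1


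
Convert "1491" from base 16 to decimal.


Input: "1491" in base 16
Positional expansion:
  Digit '1' (value 1) x 16^3 = 4096
  Digit '4' (value 4) x 16^2 = 1024
  Digit '9' (value 9) x 16^1 = 144
  Digit '1' (value 1) x 16^0 = 1
Sum = 5265

5265


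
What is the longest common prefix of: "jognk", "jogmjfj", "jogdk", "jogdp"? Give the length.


Words: jognk, jogmjfj, jogdk, jogdp
  Position 0: all 'j' => match
  Position 1: all 'o' => match
  Position 2: all 'g' => match
  Position 3: ('n', 'm', 'd', 'd') => mismatch, stop
LCP = "jog" (length 3)

3


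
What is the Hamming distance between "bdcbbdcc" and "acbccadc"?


Comparing "bdcbbdcc" and "acbccadc" position by position:
  Position 0: 'b' vs 'a' => differ
  Position 1: 'd' vs 'c' => differ
  Position 2: 'c' vs 'b' => differ
  Position 3: 'b' vs 'c' => differ
  Position 4: 'b' vs 'c' => differ
  Position 5: 'd' vs 'a' => differ
  Position 6: 'c' vs 'd' => differ
  Position 7: 'c' vs 'c' => same
Total differences (Hamming distance): 7

7


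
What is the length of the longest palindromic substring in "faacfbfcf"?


Input: "faacfbfcf"
Checking substrings for palindromes:
  [3:8] "cfbfc" (len 5) => palindrome
  [4:7] "fbf" (len 3) => palindrome
  [6:9] "fcf" (len 3) => palindrome
  [1:3] "aa" (len 2) => palindrome
Longest palindromic substring: "cfbfc" with length 5

5


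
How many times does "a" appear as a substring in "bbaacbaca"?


Searching for "a" in "bbaacbaca"
Scanning each position:
  Position 0: "b" => no
  Position 1: "b" => no
  Position 2: "a" => MATCH
  Position 3: "a" => MATCH
  Position 4: "c" => no
  Position 5: "b" => no
  Position 6: "a" => MATCH
  Position 7: "c" => no
  Position 8: "a" => MATCH
Total occurrences: 4

4


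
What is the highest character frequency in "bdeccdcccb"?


Input: bdeccdcccb
Character counts:
  'b': 2
  'c': 5
  'd': 2
  'e': 1
Maximum frequency: 5

5


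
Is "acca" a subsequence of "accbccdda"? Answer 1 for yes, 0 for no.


Check if "acca" is a subsequence of "accbccdda"
Greedy scan:
  Position 0 ('a'): matches sub[0] = 'a'
  Position 1 ('c'): matches sub[1] = 'c'
  Position 2 ('c'): matches sub[2] = 'c'
  Position 3 ('b'): no match needed
  Position 4 ('c'): no match needed
  Position 5 ('c'): no match needed
  Position 6 ('d'): no match needed
  Position 7 ('d'): no match needed
  Position 8 ('a'): matches sub[3] = 'a'
All 4 characters matched => is a subsequence

1


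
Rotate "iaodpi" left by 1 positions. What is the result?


Input: "iaodpi", rotate left by 1
First 1 characters: "i"
Remaining characters: "aodpi"
Concatenate remaining + first: "aodpi" + "i" = "aodpii"

aodpii


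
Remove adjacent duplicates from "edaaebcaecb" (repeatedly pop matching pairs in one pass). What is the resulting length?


Input: edaaebcaecb
Stack-based adjacent duplicate removal:
  Read 'e': push. Stack: e
  Read 'd': push. Stack: ed
  Read 'a': push. Stack: eda
  Read 'a': matches stack top 'a' => pop. Stack: ed
  Read 'e': push. Stack: ede
  Read 'b': push. Stack: edeb
  Read 'c': push. Stack: edebc
  Read 'a': push. Stack: edebca
  Read 'e': push. Stack: edebcae
  Read 'c': push. Stack: edebcaec
  Read 'b': push. Stack: edebcaecb
Final stack: "edebcaecb" (length 9)

9


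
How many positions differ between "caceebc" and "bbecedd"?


Comparing "caceebc" and "bbecedd" position by position:
  Position 0: 'c' vs 'b' => DIFFER
  Position 1: 'a' vs 'b' => DIFFER
  Position 2: 'c' vs 'e' => DIFFER
  Position 3: 'e' vs 'c' => DIFFER
  Position 4: 'e' vs 'e' => same
  Position 5: 'b' vs 'd' => DIFFER
  Position 6: 'c' vs 'd' => DIFFER
Positions that differ: 6

6


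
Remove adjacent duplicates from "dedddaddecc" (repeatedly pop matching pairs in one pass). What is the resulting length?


Input: dedddaddecc
Stack-based adjacent duplicate removal:
  Read 'd': push. Stack: d
  Read 'e': push. Stack: de
  Read 'd': push. Stack: ded
  Read 'd': matches stack top 'd' => pop. Stack: de
  Read 'd': push. Stack: ded
  Read 'a': push. Stack: deda
  Read 'd': push. Stack: dedad
  Read 'd': matches stack top 'd' => pop. Stack: deda
  Read 'e': push. Stack: dedae
  Read 'c': push. Stack: dedaec
  Read 'c': matches stack top 'c' => pop. Stack: dedae
Final stack: "dedae" (length 5)

5


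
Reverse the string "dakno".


Input: dakno
Reading characters right to left:
  Position 4: 'o'
  Position 3: 'n'
  Position 2: 'k'
  Position 1: 'a'
  Position 0: 'd'
Reversed: onkad

onkad


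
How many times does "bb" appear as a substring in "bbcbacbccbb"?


Searching for "bb" in "bbcbacbccbb"
Scanning each position:
  Position 0: "bb" => MATCH
  Position 1: "bc" => no
  Position 2: "cb" => no
  Position 3: "ba" => no
  Position 4: "ac" => no
  Position 5: "cb" => no
  Position 6: "bc" => no
  Position 7: "cc" => no
  Position 8: "cb" => no
  Position 9: "bb" => MATCH
Total occurrences: 2

2


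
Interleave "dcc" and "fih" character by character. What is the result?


Interleaving "dcc" and "fih":
  Position 0: 'd' from first, 'f' from second => "df"
  Position 1: 'c' from first, 'i' from second => "ci"
  Position 2: 'c' from first, 'h' from second => "ch"
Result: dfcich

dfcich


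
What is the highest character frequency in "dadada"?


Input: dadada
Character counts:
  'a': 3
  'd': 3
Maximum frequency: 3

3


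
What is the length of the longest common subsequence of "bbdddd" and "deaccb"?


LCS of "bbdddd" and "deaccb"
DP table:
           d    e    a    c    c    b
      0    0    0    0    0    0    0
  b   0    0    0    0    0    0    1
  b   0    0    0    0    0    0    1
  d   0    1    1    1    1    1    1
  d   0    1    1    1    1    1    1
  d   0    1    1    1    1    1    1
  d   0    1    1    1    1    1    1
LCS length = dp[6][6] = 1

1


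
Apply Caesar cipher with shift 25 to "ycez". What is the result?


Caesar cipher: shift "ycez" by 25
  'y' (pos 24) + 25 = pos 23 = 'x'
  'c' (pos 2) + 25 = pos 1 = 'b'
  'e' (pos 4) + 25 = pos 3 = 'd'
  'z' (pos 25) + 25 = pos 24 = 'y'
Result: xbdy

xbdy


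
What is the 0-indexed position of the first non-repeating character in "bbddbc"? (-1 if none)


Input: bbddbc
Character frequencies:
  'b': 3
  'c': 1
  'd': 2
Scanning left to right for freq == 1:
  Position 0 ('b'): freq=3, skip
  Position 1 ('b'): freq=3, skip
  Position 2 ('d'): freq=2, skip
  Position 3 ('d'): freq=2, skip
  Position 4 ('b'): freq=3, skip
  Position 5 ('c'): unique! => answer = 5

5


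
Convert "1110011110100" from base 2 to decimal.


Input: "1110011110100" in base 2
Positional expansion:
  Digit '1' (value 1) x 2^12 = 4096
  Digit '1' (value 1) x 2^11 = 2048
  Digit '1' (value 1) x 2^10 = 1024
  Digit '0' (value 0) x 2^9 = 0
  Digit '0' (value 0) x 2^8 = 0
  Digit '1' (value 1) x 2^7 = 128
  Digit '1' (value 1) x 2^6 = 64
  Digit '1' (value 1) x 2^5 = 32
  Digit '1' (value 1) x 2^4 = 16
  Digit '0' (value 0) x 2^3 = 0
  Digit '1' (value 1) x 2^2 = 4
  Digit '0' (value 0) x 2^1 = 0
  Digit '0' (value 0) x 2^0 = 0
Sum = 7412

7412


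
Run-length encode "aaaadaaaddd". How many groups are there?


Input: aaaadaaaddd
Scanning for consecutive runs:
  Group 1: 'a' x 4 (positions 0-3)
  Group 2: 'd' x 1 (positions 4-4)
  Group 3: 'a' x 3 (positions 5-7)
  Group 4: 'd' x 3 (positions 8-10)
Total groups: 4

4


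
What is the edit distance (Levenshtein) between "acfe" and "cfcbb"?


Computing edit distance: "acfe" -> "cfcbb"
DP table:
           c    f    c    b    b
      0    1    2    3    4    5
  a   1    1    2    3    4    5
  c   2    1    2    2    3    4
  f   3    2    1    2    3    4
  e   4    3    2    2    3    4
Edit distance = dp[4][5] = 4

4


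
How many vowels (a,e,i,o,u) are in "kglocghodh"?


Input: kglocghodh
Checking each character:
  'k' at position 0: consonant
  'g' at position 1: consonant
  'l' at position 2: consonant
  'o' at position 3: vowel (running total: 1)
  'c' at position 4: consonant
  'g' at position 5: consonant
  'h' at position 6: consonant
  'o' at position 7: vowel (running total: 2)
  'd' at position 8: consonant
  'h' at position 9: consonant
Total vowels: 2

2


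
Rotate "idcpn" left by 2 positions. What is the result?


Input: "idcpn", rotate left by 2
First 2 characters: "id"
Remaining characters: "cpn"
Concatenate remaining + first: "cpn" + "id" = "cpnid"

cpnid


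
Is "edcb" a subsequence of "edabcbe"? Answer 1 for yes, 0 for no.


Check if "edcb" is a subsequence of "edabcbe"
Greedy scan:
  Position 0 ('e'): matches sub[0] = 'e'
  Position 1 ('d'): matches sub[1] = 'd'
  Position 2 ('a'): no match needed
  Position 3 ('b'): no match needed
  Position 4 ('c'): matches sub[2] = 'c'
  Position 5 ('b'): matches sub[3] = 'b'
  Position 6 ('e'): no match needed
All 4 characters matched => is a subsequence

1


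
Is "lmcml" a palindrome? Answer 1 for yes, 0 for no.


Input: lmcml
Reversed: lmcml
  Compare pos 0 ('l') with pos 4 ('l'): match
  Compare pos 1 ('m') with pos 3 ('m'): match
Result: palindrome

1


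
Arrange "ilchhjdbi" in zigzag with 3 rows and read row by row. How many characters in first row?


Zigzag "ilchhjdbi" into 3 rows:
Placing characters:
  'i' => row 0
  'l' => row 1
  'c' => row 2
  'h' => row 1
  'h' => row 0
  'j' => row 1
  'd' => row 2
  'b' => row 1
  'i' => row 0
Rows:
  Row 0: "ihi"
  Row 1: "lhjb"
  Row 2: "cd"
First row length: 3

3


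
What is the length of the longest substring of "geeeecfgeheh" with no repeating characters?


Input: "geeeecfgeheh"
Sliding window (track last position of each char):
  Position 0 ('g'): window [0,0] length 1 -- new best
  Position 1 ('e'): window [0,1] length 2 -- new best
  Position 2 ('e'): repeat (last at 1), move window start to 2
  Position 2 ('e'): window [2,2] length 1
  Position 3 ('e'): repeat (last at 2), move window start to 3
  Position 3 ('e'): window [3,3] length 1
  Position 4 ('e'): repeat (last at 3), move window start to 4
  Position 4 ('e'): window [4,4] length 1
  Position 5 ('c'): window [4,5] length 2
  Position 6 ('f'): window [4,6] length 3 -- new best
  Position 7 ('g'): window [4,7] length 4 -- new best
  Position 8 ('e'): repeat (last at 4), move window start to 5
  Position 8 ('e'): window [5,8] length 4
  Position 9 ('h'): window [5,9] length 5 -- new best
  Position 10 ('e'): repeat (last at 8), move window start to 9
  Position 10 ('e'): window [9,10] length 2
  Position 11 ('h'): repeat (last at 9), move window start to 10
  Position 11 ('h'): window [10,11] length 2
Longest substring with no repeats: "cfgeh" with length 5

5


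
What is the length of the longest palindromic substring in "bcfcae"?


Input: "bcfcae"
Checking substrings for palindromes:
  [1:4] "cfc" (len 3) => palindrome
Longest palindromic substring: "cfc" with length 3

3


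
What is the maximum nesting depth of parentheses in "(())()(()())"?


Input: "(())()(()())"
Tracking depth:
  Position 0 '(': depth becomes 1
  Position 1 '(': depth becomes 2
  Position 2 ')': depth becomes 1
  Position 3 ')': depth becomes 0
  Position 4 '(': depth becomes 1
  Position 5 ')': depth becomes 0
  Position 6 '(': depth becomes 1
  Position 7 '(': depth becomes 2
  Position 8 ')': depth becomes 1
  Position 9 '(': depth becomes 2
  Position 10 ')': depth becomes 1
  Position 11 ')': depth becomes 0
Maximum depth reached: 2

2


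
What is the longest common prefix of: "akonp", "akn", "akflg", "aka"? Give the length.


Words: akonp, akn, akflg, aka
  Position 0: all 'a' => match
  Position 1: all 'k' => match
  Position 2: ('o', 'n', 'f', 'a') => mismatch, stop
LCP = "ak" (length 2)

2


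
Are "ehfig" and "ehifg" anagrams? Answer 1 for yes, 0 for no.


Strings: "ehfig", "ehifg"
Sorted first:  efghi
Sorted second: efghi
Sorted forms match => anagrams

1


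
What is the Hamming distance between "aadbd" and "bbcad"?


Comparing "aadbd" and "bbcad" position by position:
  Position 0: 'a' vs 'b' => differ
  Position 1: 'a' vs 'b' => differ
  Position 2: 'd' vs 'c' => differ
  Position 3: 'b' vs 'a' => differ
  Position 4: 'd' vs 'd' => same
Total differences (Hamming distance): 4

4


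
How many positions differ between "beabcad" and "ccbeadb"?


Comparing "beabcad" and "ccbeadb" position by position:
  Position 0: 'b' vs 'c' => DIFFER
  Position 1: 'e' vs 'c' => DIFFER
  Position 2: 'a' vs 'b' => DIFFER
  Position 3: 'b' vs 'e' => DIFFER
  Position 4: 'c' vs 'a' => DIFFER
  Position 5: 'a' vs 'd' => DIFFER
  Position 6: 'd' vs 'b' => DIFFER
Positions that differ: 7

7


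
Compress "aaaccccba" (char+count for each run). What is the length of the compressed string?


Input: aaaccccba
Runs:
  'a' x 3 => "a3"
  'c' x 4 => "c4"
  'b' x 1 => "b1"
  'a' x 1 => "a1"
Compressed: "a3c4b1a1"
Compressed length: 8

8


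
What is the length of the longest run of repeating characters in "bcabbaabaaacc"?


Input: "bcabbaabaaacc"
Scanning for longest run:
  Position 1 ('c'): new char, reset run to 1
  Position 2 ('a'): new char, reset run to 1
  Position 3 ('b'): new char, reset run to 1
  Position 4 ('b'): continues run of 'b', length=2
  Position 5 ('a'): new char, reset run to 1
  Position 6 ('a'): continues run of 'a', length=2
  Position 7 ('b'): new char, reset run to 1
  Position 8 ('a'): new char, reset run to 1
  Position 9 ('a'): continues run of 'a', length=2
  Position 10 ('a'): continues run of 'a', length=3
  Position 11 ('c'): new char, reset run to 1
  Position 12 ('c'): continues run of 'c', length=2
Longest run: 'a' with length 3

3


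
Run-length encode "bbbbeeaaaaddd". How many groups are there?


Input: bbbbeeaaaaddd
Scanning for consecutive runs:
  Group 1: 'b' x 4 (positions 0-3)
  Group 2: 'e' x 2 (positions 4-5)
  Group 3: 'a' x 4 (positions 6-9)
  Group 4: 'd' x 3 (positions 10-12)
Total groups: 4

4


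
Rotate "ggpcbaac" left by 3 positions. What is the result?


Input: "ggpcbaac", rotate left by 3
First 3 characters: "ggp"
Remaining characters: "cbaac"
Concatenate remaining + first: "cbaac" + "ggp" = "cbaacggp"

cbaacggp


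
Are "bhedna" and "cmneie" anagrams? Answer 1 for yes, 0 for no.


Strings: "bhedna", "cmneie"
Sorted first:  abdehn
Sorted second: ceeimn
Differ at position 0: 'a' vs 'c' => not anagrams

0


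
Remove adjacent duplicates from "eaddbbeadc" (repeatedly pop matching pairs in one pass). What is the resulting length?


Input: eaddbbeadc
Stack-based adjacent duplicate removal:
  Read 'e': push. Stack: e
  Read 'a': push. Stack: ea
  Read 'd': push. Stack: ead
  Read 'd': matches stack top 'd' => pop. Stack: ea
  Read 'b': push. Stack: eab
  Read 'b': matches stack top 'b' => pop. Stack: ea
  Read 'e': push. Stack: eae
  Read 'a': push. Stack: eaea
  Read 'd': push. Stack: eaead
  Read 'c': push. Stack: eaeadc
Final stack: "eaeadc" (length 6)

6


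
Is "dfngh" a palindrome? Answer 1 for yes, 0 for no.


Input: dfngh
Reversed: hgnfd
  Compare pos 0 ('d') with pos 4 ('h'): MISMATCH
  Compare pos 1 ('f') with pos 3 ('g'): MISMATCH
Result: not a palindrome

0


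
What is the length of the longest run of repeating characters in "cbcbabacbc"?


Input: "cbcbabacbc"
Scanning for longest run:
  Position 1 ('b'): new char, reset run to 1
  Position 2 ('c'): new char, reset run to 1
  Position 3 ('b'): new char, reset run to 1
  Position 4 ('a'): new char, reset run to 1
  Position 5 ('b'): new char, reset run to 1
  Position 6 ('a'): new char, reset run to 1
  Position 7 ('c'): new char, reset run to 1
  Position 8 ('b'): new char, reset run to 1
  Position 9 ('c'): new char, reset run to 1
Longest run: 'c' with length 1

1


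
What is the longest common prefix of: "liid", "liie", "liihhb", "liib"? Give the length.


Words: liid, liie, liihhb, liib
  Position 0: all 'l' => match
  Position 1: all 'i' => match
  Position 2: all 'i' => match
  Position 3: ('d', 'e', 'h', 'b') => mismatch, stop
LCP = "lii" (length 3)

3


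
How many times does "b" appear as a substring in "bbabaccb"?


Searching for "b" in "bbabaccb"
Scanning each position:
  Position 0: "b" => MATCH
  Position 1: "b" => MATCH
  Position 2: "a" => no
  Position 3: "b" => MATCH
  Position 4: "a" => no
  Position 5: "c" => no
  Position 6: "c" => no
  Position 7: "b" => MATCH
Total occurrences: 4

4


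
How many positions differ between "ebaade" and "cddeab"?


Comparing "ebaade" and "cddeab" position by position:
  Position 0: 'e' vs 'c' => DIFFER
  Position 1: 'b' vs 'd' => DIFFER
  Position 2: 'a' vs 'd' => DIFFER
  Position 3: 'a' vs 'e' => DIFFER
  Position 4: 'd' vs 'a' => DIFFER
  Position 5: 'e' vs 'b' => DIFFER
Positions that differ: 6

6


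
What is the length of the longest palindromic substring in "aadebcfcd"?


Input: "aadebcfcd"
Checking substrings for palindromes:
  [5:8] "cfc" (len 3) => palindrome
  [0:2] "aa" (len 2) => palindrome
Longest palindromic substring: "cfc" with length 3

3


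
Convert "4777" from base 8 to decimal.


Input: "4777" in base 8
Positional expansion:
  Digit '4' (value 4) x 8^3 = 2048
  Digit '7' (value 7) x 8^2 = 448
  Digit '7' (value 7) x 8^1 = 56
  Digit '7' (value 7) x 8^0 = 7
Sum = 2559

2559


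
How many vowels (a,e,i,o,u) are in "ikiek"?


Input: ikiek
Checking each character:
  'i' at position 0: vowel (running total: 1)
  'k' at position 1: consonant
  'i' at position 2: vowel (running total: 2)
  'e' at position 3: vowel (running total: 3)
  'k' at position 4: consonant
Total vowels: 3

3


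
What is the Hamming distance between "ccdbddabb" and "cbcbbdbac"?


Comparing "ccdbddabb" and "cbcbbdbac" position by position:
  Position 0: 'c' vs 'c' => same
  Position 1: 'c' vs 'b' => differ
  Position 2: 'd' vs 'c' => differ
  Position 3: 'b' vs 'b' => same
  Position 4: 'd' vs 'b' => differ
  Position 5: 'd' vs 'd' => same
  Position 6: 'a' vs 'b' => differ
  Position 7: 'b' vs 'a' => differ
  Position 8: 'b' vs 'c' => differ
Total differences (Hamming distance): 6

6


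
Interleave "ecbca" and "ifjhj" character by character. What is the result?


Interleaving "ecbca" and "ifjhj":
  Position 0: 'e' from first, 'i' from second => "ei"
  Position 1: 'c' from first, 'f' from second => "cf"
  Position 2: 'b' from first, 'j' from second => "bj"
  Position 3: 'c' from first, 'h' from second => "ch"
  Position 4: 'a' from first, 'j' from second => "aj"
Result: eicfbjchaj

eicfbjchaj


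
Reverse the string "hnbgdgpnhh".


Input: hnbgdgpnhh
Reading characters right to left:
  Position 9: 'h'
  Position 8: 'h'
  Position 7: 'n'
  Position 6: 'p'
  Position 5: 'g'
  Position 4: 'd'
  Position 3: 'g'
  Position 2: 'b'
  Position 1: 'n'
  Position 0: 'h'
Reversed: hhnpgdgbnh

hhnpgdgbnh


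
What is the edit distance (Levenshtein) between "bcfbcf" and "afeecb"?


Computing edit distance: "bcfbcf" -> "afeecb"
DP table:
           a    f    e    e    c    b
      0    1    2    3    4    5    6
  b   1    1    2    3    4    5    5
  c   2    2    2    3    4    4    5
  f   3    3    2    3    4    5    5
  b   4    4    3    3    4    5    5
  c   5    5    4    4    4    4    5
  f   6    6    5    5    5    5    5
Edit distance = dp[6][6] = 5

5


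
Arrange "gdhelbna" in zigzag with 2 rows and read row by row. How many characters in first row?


Zigzag "gdhelbna" into 2 rows:
Placing characters:
  'g' => row 0
  'd' => row 1
  'h' => row 0
  'e' => row 1
  'l' => row 0
  'b' => row 1
  'n' => row 0
  'a' => row 1
Rows:
  Row 0: "ghln"
  Row 1: "deba"
First row length: 4

4


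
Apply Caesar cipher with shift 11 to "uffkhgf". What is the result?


Caesar cipher: shift "uffkhgf" by 11
  'u' (pos 20) + 11 = pos 5 = 'f'
  'f' (pos 5) + 11 = pos 16 = 'q'
  'f' (pos 5) + 11 = pos 16 = 'q'
  'k' (pos 10) + 11 = pos 21 = 'v'
  'h' (pos 7) + 11 = pos 18 = 's'
  'g' (pos 6) + 11 = pos 17 = 'r'
  'f' (pos 5) + 11 = pos 16 = 'q'
Result: fqqvsrq

fqqvsrq


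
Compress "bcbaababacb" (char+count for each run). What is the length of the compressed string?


Input: bcbaababacb
Runs:
  'b' x 1 => "b1"
  'c' x 1 => "c1"
  'b' x 1 => "b1"
  'a' x 2 => "a2"
  'b' x 1 => "b1"
  'a' x 1 => "a1"
  'b' x 1 => "b1"
  'a' x 1 => "a1"
  'c' x 1 => "c1"
  'b' x 1 => "b1"
Compressed: "b1c1b1a2b1a1b1a1c1b1"
Compressed length: 20

20


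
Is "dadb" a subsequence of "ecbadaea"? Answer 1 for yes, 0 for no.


Check if "dadb" is a subsequence of "ecbadaea"
Greedy scan:
  Position 0 ('e'): no match needed
  Position 1 ('c'): no match needed
  Position 2 ('b'): no match needed
  Position 3 ('a'): no match needed
  Position 4 ('d'): matches sub[0] = 'd'
  Position 5 ('a'): matches sub[1] = 'a'
  Position 6 ('e'): no match needed
  Position 7 ('a'): no match needed
Only matched 2/4 characters => not a subsequence

0


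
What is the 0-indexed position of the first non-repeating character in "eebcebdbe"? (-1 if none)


Input: eebcebdbe
Character frequencies:
  'b': 3
  'c': 1
  'd': 1
  'e': 4
Scanning left to right for freq == 1:
  Position 0 ('e'): freq=4, skip
  Position 1 ('e'): freq=4, skip
  Position 2 ('b'): freq=3, skip
  Position 3 ('c'): unique! => answer = 3

3


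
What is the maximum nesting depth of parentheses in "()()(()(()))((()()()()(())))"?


Input: "()()(()(()))((()()()()(())))"
Tracking depth:
  Position 0 '(': depth becomes 1
  Position 1 ')': depth becomes 0
  Position 2 '(': depth becomes 1
  Position 3 ')': depth becomes 0
  Position 4 '(': depth becomes 1
  Position 5 '(': depth becomes 2
  Position 6 ')': depth becomes 1
  Position 7 '(': depth becomes 2
  Position 8 '(': depth becomes 3
  Position 9 ')': depth becomes 2
  Position 10 ')': depth becomes 1
  Position 11 ')': depth becomes 0
  Position 12 '(': depth becomes 1
  Position 13 '(': depth becomes 2
  Position 14 '(': depth becomes 3
  Position 15 ')': depth becomes 2
  Position 16 '(': depth becomes 3
  Position 17 ')': depth becomes 2
  Position 18 '(': depth becomes 3
  Position 19 ')': depth becomes 2
  Position 20 '(': depth becomes 3
  Position 21 ')': depth becomes 2
  Position 22 '(': depth becomes 3
  Position 23 '(': depth becomes 4
  Position 24 ')': depth becomes 3
  Position 25 ')': depth becomes 2
  Position 26 ')': depth becomes 1
  Position 27 ')': depth becomes 0
Maximum depth reached: 4

4


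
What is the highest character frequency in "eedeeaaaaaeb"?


Input: eedeeaaaaaeb
Character counts:
  'a': 5
  'b': 1
  'd': 1
  'e': 5
Maximum frequency: 5

5


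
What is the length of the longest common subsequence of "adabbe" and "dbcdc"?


LCS of "adabbe" and "dbcdc"
DP table:
           d    b    c    d    c
      0    0    0    0    0    0
  a   0    0    0    0    0    0
  d   0    1    1    1    1    1
  a   0    1    1    1    1    1
  b   0    1    2    2    2    2
  b   0    1    2    2    2    2
  e   0    1    2    2    2    2
LCS length = dp[6][5] = 2

2


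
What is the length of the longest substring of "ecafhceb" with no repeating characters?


Input: "ecafhceb"
Sliding window (track last position of each char):
  Position 0 ('e'): window [0,0] length 1 -- new best
  Position 1 ('c'): window [0,1] length 2 -- new best
  Position 2 ('a'): window [0,2] length 3 -- new best
  Position 3 ('f'): window [0,3] length 4 -- new best
  Position 4 ('h'): window [0,4] length 5 -- new best
  Position 5 ('c'): repeat (last at 1), move window start to 2
  Position 5 ('c'): window [2,5] length 4
  Position 6 ('e'): window [2,6] length 5
  Position 7 ('b'): window [2,7] length 6 -- new best
Longest substring with no repeats: "afhceb" with length 6

6


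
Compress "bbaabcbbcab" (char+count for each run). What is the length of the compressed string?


Input: bbaabcbbcab
Runs:
  'b' x 2 => "b2"
  'a' x 2 => "a2"
  'b' x 1 => "b1"
  'c' x 1 => "c1"
  'b' x 2 => "b2"
  'c' x 1 => "c1"
  'a' x 1 => "a1"
  'b' x 1 => "b1"
Compressed: "b2a2b1c1b2c1a1b1"
Compressed length: 16

16


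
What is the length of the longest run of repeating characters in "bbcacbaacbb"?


Input: "bbcacbaacbb"
Scanning for longest run:
  Position 1 ('b'): continues run of 'b', length=2
  Position 2 ('c'): new char, reset run to 1
  Position 3 ('a'): new char, reset run to 1
  Position 4 ('c'): new char, reset run to 1
  Position 5 ('b'): new char, reset run to 1
  Position 6 ('a'): new char, reset run to 1
  Position 7 ('a'): continues run of 'a', length=2
  Position 8 ('c'): new char, reset run to 1
  Position 9 ('b'): new char, reset run to 1
  Position 10 ('b'): continues run of 'b', length=2
Longest run: 'b' with length 2

2


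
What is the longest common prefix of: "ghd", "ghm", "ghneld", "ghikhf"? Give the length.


Words: ghd, ghm, ghneld, ghikhf
  Position 0: all 'g' => match
  Position 1: all 'h' => match
  Position 2: ('d', 'm', 'n', 'i') => mismatch, stop
LCP = "gh" (length 2)

2


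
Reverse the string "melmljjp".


Input: melmljjp
Reading characters right to left:
  Position 7: 'p'
  Position 6: 'j'
  Position 5: 'j'
  Position 4: 'l'
  Position 3: 'm'
  Position 2: 'l'
  Position 1: 'e'
  Position 0: 'm'
Reversed: pjjlmlem

pjjlmlem


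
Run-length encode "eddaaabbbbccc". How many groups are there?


Input: eddaaabbbbccc
Scanning for consecutive runs:
  Group 1: 'e' x 1 (positions 0-0)
  Group 2: 'd' x 2 (positions 1-2)
  Group 3: 'a' x 3 (positions 3-5)
  Group 4: 'b' x 4 (positions 6-9)
  Group 5: 'c' x 3 (positions 10-12)
Total groups: 5

5


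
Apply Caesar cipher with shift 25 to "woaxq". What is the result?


Caesar cipher: shift "woaxq" by 25
  'w' (pos 22) + 25 = pos 21 = 'v'
  'o' (pos 14) + 25 = pos 13 = 'n'
  'a' (pos 0) + 25 = pos 25 = 'z'
  'x' (pos 23) + 25 = pos 22 = 'w'
  'q' (pos 16) + 25 = pos 15 = 'p'
Result: vnzwp

vnzwp


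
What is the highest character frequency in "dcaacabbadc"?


Input: dcaacabbadc
Character counts:
  'a': 4
  'b': 2
  'c': 3
  'd': 2
Maximum frequency: 4

4


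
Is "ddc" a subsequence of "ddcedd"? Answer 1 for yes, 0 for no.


Check if "ddc" is a subsequence of "ddcedd"
Greedy scan:
  Position 0 ('d'): matches sub[0] = 'd'
  Position 1 ('d'): matches sub[1] = 'd'
  Position 2 ('c'): matches sub[2] = 'c'
  Position 3 ('e'): no match needed
  Position 4 ('d'): no match needed
  Position 5 ('d'): no match needed
All 3 characters matched => is a subsequence

1


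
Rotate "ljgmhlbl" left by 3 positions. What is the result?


Input: "ljgmhlbl", rotate left by 3
First 3 characters: "ljg"
Remaining characters: "mhlbl"
Concatenate remaining + first: "mhlbl" + "ljg" = "mhlblljg"

mhlblljg


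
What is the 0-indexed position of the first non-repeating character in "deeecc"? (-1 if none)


Input: deeecc
Character frequencies:
  'c': 2
  'd': 1
  'e': 3
Scanning left to right for freq == 1:
  Position 0 ('d'): unique! => answer = 0

0


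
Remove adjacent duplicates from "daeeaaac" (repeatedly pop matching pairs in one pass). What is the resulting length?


Input: daeeaaac
Stack-based adjacent duplicate removal:
  Read 'd': push. Stack: d
  Read 'a': push. Stack: da
  Read 'e': push. Stack: dae
  Read 'e': matches stack top 'e' => pop. Stack: da
  Read 'a': matches stack top 'a' => pop. Stack: d
  Read 'a': push. Stack: da
  Read 'a': matches stack top 'a' => pop. Stack: d
  Read 'c': push. Stack: dc
Final stack: "dc" (length 2)

2


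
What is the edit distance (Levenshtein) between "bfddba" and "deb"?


Computing edit distance: "bfddba" -> "deb"
DP table:
           d    e    b
      0    1    2    3
  b   1    1    2    2
  f   2    2    2    3
  d   3    2    3    3
  d   4    3    3    4
  b   5    4    4    3
  a   6    5    5    4
Edit distance = dp[6][3] = 4

4


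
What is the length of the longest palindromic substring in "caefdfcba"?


Input: "caefdfcba"
Checking substrings for palindromes:
  [3:6] "fdf" (len 3) => palindrome
Longest palindromic substring: "fdf" with length 3

3


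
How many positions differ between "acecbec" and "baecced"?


Comparing "acecbec" and "baecced" position by position:
  Position 0: 'a' vs 'b' => DIFFER
  Position 1: 'c' vs 'a' => DIFFER
  Position 2: 'e' vs 'e' => same
  Position 3: 'c' vs 'c' => same
  Position 4: 'b' vs 'c' => DIFFER
  Position 5: 'e' vs 'e' => same
  Position 6: 'c' vs 'd' => DIFFER
Positions that differ: 4

4


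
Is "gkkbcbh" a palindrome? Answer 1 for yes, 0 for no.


Input: gkkbcbh
Reversed: hbcbkkg
  Compare pos 0 ('g') with pos 6 ('h'): MISMATCH
  Compare pos 1 ('k') with pos 5 ('b'): MISMATCH
  Compare pos 2 ('k') with pos 4 ('c'): MISMATCH
Result: not a palindrome

0


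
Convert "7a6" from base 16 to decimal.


Input: "7a6" in base 16
Positional expansion:
  Digit '7' (value 7) x 16^2 = 1792
  Digit 'a' (value 10) x 16^1 = 160
  Digit '6' (value 6) x 16^0 = 6
Sum = 1958

1958


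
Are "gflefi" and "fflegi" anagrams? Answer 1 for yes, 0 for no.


Strings: "gflefi", "fflegi"
Sorted first:  effgil
Sorted second: effgil
Sorted forms match => anagrams

1


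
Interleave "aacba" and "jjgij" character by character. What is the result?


Interleaving "aacba" and "jjgij":
  Position 0: 'a' from first, 'j' from second => "aj"
  Position 1: 'a' from first, 'j' from second => "aj"
  Position 2: 'c' from first, 'g' from second => "cg"
  Position 3: 'b' from first, 'i' from second => "bi"
  Position 4: 'a' from first, 'j' from second => "aj"
Result: ajajcgbiaj

ajajcgbiaj


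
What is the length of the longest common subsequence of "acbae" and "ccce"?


LCS of "acbae" and "ccce"
DP table:
           c    c    c    e
      0    0    0    0    0
  a   0    0    0    0    0
  c   0    1    1    1    1
  b   0    1    1    1    1
  a   0    1    1    1    1
  e   0    1    1    1    2
LCS length = dp[5][4] = 2

2
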